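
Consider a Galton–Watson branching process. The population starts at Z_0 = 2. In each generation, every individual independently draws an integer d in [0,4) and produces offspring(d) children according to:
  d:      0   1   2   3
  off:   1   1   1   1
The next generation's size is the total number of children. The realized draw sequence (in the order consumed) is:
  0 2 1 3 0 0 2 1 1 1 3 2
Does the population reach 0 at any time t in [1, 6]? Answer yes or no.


no

gen 0: Z_0=2, draws=[0, 2], offspring=[1, 1], Z_1=2
gen 1: Z_1=2, draws=[1, 3], offspring=[1, 1], Z_2=2
gen 2: Z_2=2, draws=[0, 0], offspring=[1, 1], Z_3=2
gen 3: Z_3=2, draws=[2, 1], offspring=[1, 1], Z_4=2
gen 4: Z_4=2, draws=[1, 1], offspring=[1, 1], Z_5=2
gen 5: Z_5=2, draws=[3, 2], offspring=[1, 1], Z_6=2


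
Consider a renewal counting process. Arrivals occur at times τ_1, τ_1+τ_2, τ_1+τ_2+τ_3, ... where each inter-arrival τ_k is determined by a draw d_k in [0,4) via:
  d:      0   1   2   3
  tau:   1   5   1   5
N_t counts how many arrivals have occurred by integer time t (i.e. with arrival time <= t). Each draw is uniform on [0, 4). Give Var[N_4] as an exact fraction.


Inter-arrival values over d=0..3: [1, 5, 1, 5]
Each d has probability 1/4, so the pmf of τ is: f(1) = 1/2, f(5) = 1/2
Let p_n(j) = P(N_n = j), with p_0 = [1]. Condition on τ_1: p_n(0) = P(τ > n), and for j >= 1, p_n(j) = Σ_{k<=n} f(k)·p_{n−k}(j−1)
p_1 = [1/2, 1/2]  (j = 0..1)
p_2 = [1/2, 1/4, 1/4]  (j = 0..2)
p_3 = [1/2, 1/4, 1/8, 1/8]  (j = 0..3)
p_4 = [1/2, 1/4, 1/8, 1/16, 1/16]  (j = 0..4)
E[N_4] = Σ j·p_4(j) = 15/16;  E[N_4²] = Σ j²·p_4(j) = 37/16
Var[N_4] = 37/16 − (15/16)² = 367/256

367/256


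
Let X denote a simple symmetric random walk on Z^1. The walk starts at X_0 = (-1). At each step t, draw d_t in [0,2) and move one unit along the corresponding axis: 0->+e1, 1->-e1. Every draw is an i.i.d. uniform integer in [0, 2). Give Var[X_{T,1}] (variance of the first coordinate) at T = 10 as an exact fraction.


10

Outcome values over d=0..1: [1, -1]
Σy = 0, Σy² = 2, M = 2
μ = 0/2 = 0,  σ² = 2/2 − (0)² = 1
Independent increments: Var[X_10] = 10·σ² = 10·(1) = 10


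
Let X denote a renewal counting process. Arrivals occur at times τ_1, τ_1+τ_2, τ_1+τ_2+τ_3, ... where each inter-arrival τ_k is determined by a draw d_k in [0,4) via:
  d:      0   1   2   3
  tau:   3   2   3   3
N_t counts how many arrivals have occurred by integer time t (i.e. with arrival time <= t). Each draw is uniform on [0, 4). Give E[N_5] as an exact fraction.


23/16

Inter-arrival values over d=0..3: [3, 2, 3, 3]
Each d has probability 1/4, so the pmf of τ is: f(2) = 1/4, f(3) = 3/4
Renewal equation for m(n) = E[N_n]: condition on τ_1 = k (if k <= n, one arrival plus a fresh copy on the remaining n−k steps): m(n) = F(n) + Σ_{k<=n} f(k)·m(n−k), where F(n) = P(τ <= n) and m(0) = 0
m(1) = F(1) = 0
m(2) = F(2) = 1/4
m(3) = F(3) = 1
m(4) = F(4) + f(2)·m(2) = 1 + 1/4·1/4 = 17/16
m(5) = F(5) + f(2)·m(3) + f(3)·m(2) = 1 + 1/4·1 + 3/4·1/4 = 23/16
E[N_5] = m(5) = 23/16


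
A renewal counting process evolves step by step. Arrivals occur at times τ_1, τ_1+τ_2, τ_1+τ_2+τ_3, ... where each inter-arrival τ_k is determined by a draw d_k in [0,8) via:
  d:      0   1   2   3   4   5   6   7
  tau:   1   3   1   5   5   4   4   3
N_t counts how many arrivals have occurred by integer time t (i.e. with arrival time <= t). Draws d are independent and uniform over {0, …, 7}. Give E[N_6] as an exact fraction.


6677/4096

Inter-arrival values over d=0..7: [1, 3, 1, 5, 5, 4, 4, 3]
Each d has probability 1/8, so the pmf of τ is: f(1) = 1/4, f(3) = 1/4, f(4) = 1/4, f(5) = 1/4
Renewal equation for m(n) = E[N_n]: condition on τ_1 = k (if k <= n, one arrival plus a fresh copy on the remaining n−k steps): m(n) = F(n) + Σ_{k<=n} f(k)·m(n−k), where F(n) = P(τ <= n) and m(0) = 0
m(1) = F(1) = 1/4
m(2) = F(2) + f(1)·m(1) = 1/4 + 1/4·1/4 = 5/16
m(3) = F(3) + f(1)·m(2) = 1/2 + 1/4·5/16 = 37/64
m(4) = F(4) + f(1)·m(3) + f(3)·m(1) = 3/4 + 1/4·37/64 + 1/4·1/4 = 245/256
m(5) = F(5) + f(1)·m(4) + f(3)·m(2) + f(4)·m(1) = 1 + 1/4·245/256 + 1/4·5/16 + 1/4·1/4 = 1413/1024
m(6) = F(6) + f(1)·m(5) + f(3)·m(3) + f(4)·m(2) + f(5)·m(1) = 1 + 1/4·1413/1024 + 1/4·37/64 + 1/4·5/16 + 1/4·1/4 = 6677/4096
E[N_6] = m(6) = 6677/4096


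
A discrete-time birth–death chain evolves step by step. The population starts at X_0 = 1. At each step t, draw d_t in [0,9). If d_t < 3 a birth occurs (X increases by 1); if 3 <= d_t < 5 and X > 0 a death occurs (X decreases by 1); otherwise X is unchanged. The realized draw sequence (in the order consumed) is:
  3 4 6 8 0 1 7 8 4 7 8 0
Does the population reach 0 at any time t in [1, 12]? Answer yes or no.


t=0: X=1, d=3 → death, X_1=0
t=1: X=0, d=4 → hold, X_2=0
t=2: X=0, d=6 → hold, X_3=0
t=3: X=0, d=8 → hold, X_4=0
t=4: X=0, d=0 → birth, X_5=1
t=5: X=1, d=1 → birth, X_6=2
t=6: X=2, d=7 → hold, X_7=2
t=7: X=2, d=8 → hold, X_8=2
t=8: X=2, d=4 → death, X_9=1
t=9: X=1, d=7 → hold, X_10=1
t=10: X=1, d=8 → hold, X_11=1
t=11: X=1, d=0 → birth, X_12=2

yes


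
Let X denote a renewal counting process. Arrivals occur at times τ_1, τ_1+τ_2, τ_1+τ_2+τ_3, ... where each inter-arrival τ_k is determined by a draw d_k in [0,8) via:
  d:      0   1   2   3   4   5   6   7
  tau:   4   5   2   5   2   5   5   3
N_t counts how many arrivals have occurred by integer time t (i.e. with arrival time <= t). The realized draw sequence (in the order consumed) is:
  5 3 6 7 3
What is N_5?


draw d_1=5: τ_1=5, arrival time A_1=5
draw d_2=3: τ_2=5, arrival time A_2=10
draw d_3=6: τ_3=5, arrival time A_3=15
draw d_4=7: τ_4=3, arrival time A_4=18
draw d_5=3: τ_5=5, arrival time A_5=23
N_t over t=0..5: 0:0 1:0 2:0 3:0 4:0 5:1

1


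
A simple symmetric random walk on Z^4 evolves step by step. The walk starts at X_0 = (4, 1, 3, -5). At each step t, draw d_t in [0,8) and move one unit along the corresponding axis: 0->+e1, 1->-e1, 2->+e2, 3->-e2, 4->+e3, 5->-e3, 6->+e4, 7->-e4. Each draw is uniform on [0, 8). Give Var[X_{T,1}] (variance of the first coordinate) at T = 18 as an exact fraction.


9/2

Outcome values over d=0..7: [1, -1, 0, 0, 0, 0, 0, 0]
Σy = 0, Σy² = 2, M = 8
μ = 0/8 = 0,  σ² = 2/8 − (0)² = 1/4
Independent increments: Var[X_18] = 18·σ² = 18·(1/4) = 9/2


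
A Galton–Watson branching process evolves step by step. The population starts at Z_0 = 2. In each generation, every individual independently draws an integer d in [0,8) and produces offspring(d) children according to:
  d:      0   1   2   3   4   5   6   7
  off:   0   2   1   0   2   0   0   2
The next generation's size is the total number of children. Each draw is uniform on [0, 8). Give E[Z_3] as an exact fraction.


343/256

Outcome values over d=0..7: [0, 2, 1, 0, 2, 0, 0, 2]
Σy = 7, Σy² = 13, M = 8
μ = 7/8 = 7/8,  σ² = 13/8 − (7/8)² = 55/64
E[Z_0] = 2
E[Z_1] = 7/8·E[Z_0] = 7/4
E[Z_2] = 7/8·E[Z_1] = 49/32
E[Z_3] = 7/8·E[Z_2] = 343/256


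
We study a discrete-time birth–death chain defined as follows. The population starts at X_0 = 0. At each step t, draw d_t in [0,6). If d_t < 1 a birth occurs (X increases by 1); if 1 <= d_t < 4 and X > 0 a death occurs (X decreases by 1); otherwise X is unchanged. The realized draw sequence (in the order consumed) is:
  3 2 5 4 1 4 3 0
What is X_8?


1

t=0: X=0, d=3 → hold, X_1=0
t=1: X=0, d=2 → hold, X_2=0
t=2: X=0, d=5 → hold, X_3=0
t=3: X=0, d=4 → hold, X_4=0
t=4: X=0, d=1 → hold, X_5=0
t=5: X=0, d=4 → hold, X_6=0
t=6: X=0, d=3 → hold, X_7=0
t=7: X=0, d=0 → birth, X_8=1


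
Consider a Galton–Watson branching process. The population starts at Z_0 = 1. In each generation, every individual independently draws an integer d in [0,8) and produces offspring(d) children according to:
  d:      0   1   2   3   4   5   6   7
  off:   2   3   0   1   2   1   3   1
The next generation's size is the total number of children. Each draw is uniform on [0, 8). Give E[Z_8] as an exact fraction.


Outcome values over d=0..7: [2, 3, 0, 1, 2, 1, 3, 1]
Σy = 13, Σy² = 29, M = 8
μ = 13/8 = 13/8,  σ² = 29/8 − (13/8)² = 63/64
E[Z_0] = 1
E[Z_1] = 13/8·E[Z_0] = 13/8
E[Z_2] = 13/8·E[Z_1] = 169/64
E[Z_3] = 13/8·E[Z_2] = 2197/512
E[Z_4] = 13/8·E[Z_3] = 28561/4096
E[Z_5] = 13/8·E[Z_4] = 371293/32768
E[Z_6] = 13/8·E[Z_5] = 4826809/262144
E[Z_7] = 13/8·E[Z_6] = 62748517/2097152
E[Z_8] = 13/8·E[Z_7] = 815730721/16777216

815730721/16777216


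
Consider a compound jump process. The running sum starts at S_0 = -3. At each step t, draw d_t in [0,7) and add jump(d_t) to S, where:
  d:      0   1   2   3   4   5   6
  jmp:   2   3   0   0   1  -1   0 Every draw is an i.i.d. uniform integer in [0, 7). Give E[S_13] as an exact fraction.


44/7

Outcome values over d=0..6: [2, 3, 0, 0, 1, -1, 0]
Σy = 5, Σy² = 15, M = 7
μ = 5/7 = 5/7,  σ² = 15/7 − (5/7)² = 80/49
E[S_13] = -3 + 13·(5/7) = 44/7


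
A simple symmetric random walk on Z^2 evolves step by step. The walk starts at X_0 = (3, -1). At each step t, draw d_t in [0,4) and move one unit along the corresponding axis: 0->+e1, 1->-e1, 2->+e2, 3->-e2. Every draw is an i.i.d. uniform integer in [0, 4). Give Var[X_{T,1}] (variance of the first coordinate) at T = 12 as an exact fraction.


6

Outcome values over d=0..3: [1, -1, 0, 0]
Σy = 0, Σy² = 2, M = 4
μ = 0/4 = 0,  σ² = 2/4 − (0)² = 1/2
Independent increments: Var[X_12] = 12·σ² = 12·(1/2) = 6


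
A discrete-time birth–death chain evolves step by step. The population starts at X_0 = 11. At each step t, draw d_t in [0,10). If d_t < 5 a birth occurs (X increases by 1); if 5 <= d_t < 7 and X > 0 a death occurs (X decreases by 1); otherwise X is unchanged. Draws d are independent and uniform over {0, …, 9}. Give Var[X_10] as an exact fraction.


61/10

X can drop by at most 1 per step and X_0 = 11 > T = 10, so X_t >= 11 − t >= 1 > 0 for every t <= 10: the floor at 0 (the 'and X > 0' condition) never binds. Hence X_10 = X_0 + Σ_{t<10} Y_t with i.i.d. increments Y_t = y(d_t) ∈ {+1, −1, 0}.
Outcome values over d=0..9: [1, 1, 1, 1, 1, -1, -1, 0, 0, 0]
Σy = 3, Σy² = 7, M = 10
μ = 3/10 = 3/10,  σ² = 7/10 − (3/10)² = 61/100
Independent increments: Var[X_10] = 10·σ² = 10·(61/100) = 61/10


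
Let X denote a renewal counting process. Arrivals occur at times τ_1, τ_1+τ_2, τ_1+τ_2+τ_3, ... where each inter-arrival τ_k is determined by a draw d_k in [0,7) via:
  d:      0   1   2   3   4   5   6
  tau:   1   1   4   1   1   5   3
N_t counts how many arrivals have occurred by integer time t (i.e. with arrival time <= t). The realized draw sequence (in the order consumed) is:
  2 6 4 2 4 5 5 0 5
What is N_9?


3

draw d_1=2: τ_1=4, arrival time A_1=4
draw d_2=6: τ_2=3, arrival time A_2=7
draw d_3=4: τ_3=1, arrival time A_3=8
draw d_4=2: τ_4=4, arrival time A_4=12
draw d_5=4: τ_5=1, arrival time A_5=13
draw d_6=5: τ_6=5, arrival time A_6=18
draw d_7=5: τ_7=5, arrival time A_7=23
draw d_8=0: τ_8=1, arrival time A_8=24
draw d_9=5: τ_9=5, arrival time A_9=29
N_t over t=0..9: 0:0 1:0 2:0 3:0 4:1 5:1 6:1 7:2 8:3 9:3


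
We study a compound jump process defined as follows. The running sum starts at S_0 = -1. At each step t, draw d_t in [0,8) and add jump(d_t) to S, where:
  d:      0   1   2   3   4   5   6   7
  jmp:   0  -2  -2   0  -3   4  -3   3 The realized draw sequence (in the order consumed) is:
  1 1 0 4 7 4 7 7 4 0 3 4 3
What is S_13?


t=0: S=-1, d=1, jump=-2, S_1=-3
t=1: S=-3, d=1, jump=-2, S_2=-5
t=2: S=-5, d=0, jump=0, S_3=-5
t=3: S=-5, d=4, jump=-3, S_4=-8
t=4: S=-8, d=7, jump=3, S_5=-5
t=5: S=-5, d=4, jump=-3, S_6=-8
t=6: S=-8, d=7, jump=3, S_7=-5
t=7: S=-5, d=7, jump=3, S_8=-2
t=8: S=-2, d=4, jump=-3, S_9=-5
t=9: S=-5, d=0, jump=0, S_10=-5
t=10: S=-5, d=3, jump=0, S_11=-5
t=11: S=-5, d=4, jump=-3, S_12=-8
t=12: S=-8, d=3, jump=0, S_13=-8

-8


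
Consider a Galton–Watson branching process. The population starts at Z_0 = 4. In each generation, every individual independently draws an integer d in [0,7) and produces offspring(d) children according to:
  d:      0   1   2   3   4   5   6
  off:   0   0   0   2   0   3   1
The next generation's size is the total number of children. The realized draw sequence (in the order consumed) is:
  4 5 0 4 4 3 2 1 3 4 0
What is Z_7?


0

gen 0: Z_0=4, draws=[4, 5, 0, 4], offspring=[0, 3, 0, 0], Z_1=3
gen 1: Z_1=3, draws=[4, 3, 2], offspring=[0, 2, 0], Z_2=2
gen 2: Z_2=2, draws=[1, 3], offspring=[0, 2], Z_3=2
gen 3: Z_3=2, draws=[4, 0], offspring=[0, 0], Z_4=0
gen 4: Z_4=0, draws=[], offspring=[], Z_5=0
gen 5: Z_5=0, draws=[], offspring=[], Z_6=0
gen 6: Z_6=0, draws=[], offspring=[], Z_7=0


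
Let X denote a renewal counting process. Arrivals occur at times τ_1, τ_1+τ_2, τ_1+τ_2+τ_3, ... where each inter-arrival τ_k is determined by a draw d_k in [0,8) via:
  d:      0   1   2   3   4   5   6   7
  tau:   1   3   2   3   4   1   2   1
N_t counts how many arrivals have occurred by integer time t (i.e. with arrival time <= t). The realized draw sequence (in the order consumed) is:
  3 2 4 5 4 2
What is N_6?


draw d_1=3: τ_1=3, arrival time A_1=3
draw d_2=2: τ_2=2, arrival time A_2=5
draw d_3=4: τ_3=4, arrival time A_3=9
draw d_4=5: τ_4=1, arrival time A_4=10
draw d_5=4: τ_5=4, arrival time A_5=14
draw d_6=2: τ_6=2, arrival time A_6=16
N_t over t=0..6: 0:0 1:0 2:0 3:1 4:1 5:2 6:2

2


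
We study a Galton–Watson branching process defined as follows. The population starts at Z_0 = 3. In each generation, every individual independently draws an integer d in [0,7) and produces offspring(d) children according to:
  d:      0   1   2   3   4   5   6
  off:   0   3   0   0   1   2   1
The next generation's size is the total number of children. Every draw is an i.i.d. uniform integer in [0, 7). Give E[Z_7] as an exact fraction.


3

Outcome values over d=0..6: [0, 3, 0, 0, 1, 2, 1]
Σy = 7, Σy² = 15, M = 7
μ = 7/7 = 1,  σ² = 15/7 − (1)² = 8/7
E[Z_0] = 3
E[Z_1] = 1·E[Z_0] = 3
E[Z_2] = 1·E[Z_1] = 3
E[Z_3] = 1·E[Z_2] = 3
E[Z_4] = 1·E[Z_3] = 3
E[Z_5] = 1·E[Z_4] = 3
E[Z_6] = 1·E[Z_5] = 3
E[Z_7] = 1·E[Z_6] = 3


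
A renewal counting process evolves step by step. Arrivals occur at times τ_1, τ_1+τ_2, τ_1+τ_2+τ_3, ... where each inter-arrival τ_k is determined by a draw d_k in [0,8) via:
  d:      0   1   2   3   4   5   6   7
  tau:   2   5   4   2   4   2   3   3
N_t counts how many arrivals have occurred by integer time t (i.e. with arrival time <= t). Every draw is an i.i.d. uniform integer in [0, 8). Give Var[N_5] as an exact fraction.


Inter-arrival values over d=0..7: [2, 5, 4, 2, 4, 2, 3, 3]
Each d has probability 1/8, so the pmf of τ is: f(2) = 3/8, f(3) = 1/4, f(4) = 1/4, f(5) = 1/8
Let p_n(j) = P(N_n = j), with p_0 = [1]. Condition on τ_1: p_n(0) = P(τ > n), and for j >= 1, p_n(j) = Σ_{k<=n} f(k)·p_{n−k}(j−1)
p_1 = [1]  (j = 0)
p_2 = [5/8, 3/8]  (j = 0..1)
p_3 = [3/8, 5/8]  (j = 0..1)
p_4 = [1/8, 47/64, 9/64]  (j = 0..2)
p_5 = [0, 43/64, 21/64]  (j = 0..2)
E[N_5] = Σ j·p_5(j) = 85/64;  E[N_5²] = Σ j²·p_5(j) = 127/64
Var[N_5] = 127/64 − (85/64)² = 903/4096

903/4096


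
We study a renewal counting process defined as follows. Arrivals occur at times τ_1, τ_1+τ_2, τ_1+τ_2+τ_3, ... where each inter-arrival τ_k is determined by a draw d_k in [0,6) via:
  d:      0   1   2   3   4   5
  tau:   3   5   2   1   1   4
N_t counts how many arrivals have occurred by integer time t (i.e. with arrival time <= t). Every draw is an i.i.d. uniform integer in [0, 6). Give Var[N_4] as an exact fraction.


Inter-arrival values over d=0..5: [3, 5, 2, 1, 1, 4]
Each d has probability 1/6, so the pmf of τ is: f(1) = 1/3, f(2) = 1/6, f(3) = 1/6, f(4) = 1/6, f(5) = 1/6
Let p_n(j) = P(N_n = j), with p_0 = [1]. Condition on τ_1: p_n(0) = P(τ > n), and for j >= 1, p_n(j) = Σ_{k<=n} f(k)·p_{n−k}(j−1)
p_1 = [2/3, 1/3]  (j = 0..1)
p_2 = [1/2, 7/18, 1/9]  (j = 0..2)
p_3 = [1/3, 4/9, 5/27, 1/27]  (j = 0..3)
p_4 = [1/6, 17/36, 29/108, 13/162, 1/81]  (j = 0..4)
E[N_4] = Σ j·p_4(j) = 421/324;  E[N_4²] = Σ j²·p_4(j) = 799/324
Var[N_4] = 799/324 − (421/324)² = 81635/104976

81635/104976


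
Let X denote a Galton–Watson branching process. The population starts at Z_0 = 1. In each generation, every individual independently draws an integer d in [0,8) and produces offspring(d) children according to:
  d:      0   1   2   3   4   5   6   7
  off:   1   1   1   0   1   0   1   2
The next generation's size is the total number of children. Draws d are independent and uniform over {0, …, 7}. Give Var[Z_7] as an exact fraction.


Outcome values over d=0..7: [1, 1, 1, 0, 1, 0, 1, 2]
Σy = 7, Σy² = 9, M = 8
μ = 7/8 = 7/8,  σ² = 9/8 − (7/8)² = 23/64
V_0 = 0, E_0 = 1
V_1 = 23/64·E_0 + (7/8)²·V_0 = 23/64;  E_1 = 7/8
V_2 = 23/64·E_1 + (7/8)²·V_1 = 2415/4096;  E_2 = 49/64
V_3 = 23/64·E_2 + (7/8)²·V_2 = 190463/262144;  E_3 = 343/512
V_4 = 23/64·E_3 + (7/8)²·V_3 = 13371855/16777216;  E_4 = 2401/4096
V_5 = 23/64·E_4 + (7/8)²·V_4 = 881414303/1073741824;  E_5 = 16807/32768
V_6 = 23/64·E_5 + (7/8)²·V_5 = 55856131695/68719476736;  E_6 = 117649/262144
V_7 = 23/64·E_6 + (7/8)²·V_6 = 3446292980543/4398046511104;  E_7 = 823543/2097152

3446292980543/4398046511104


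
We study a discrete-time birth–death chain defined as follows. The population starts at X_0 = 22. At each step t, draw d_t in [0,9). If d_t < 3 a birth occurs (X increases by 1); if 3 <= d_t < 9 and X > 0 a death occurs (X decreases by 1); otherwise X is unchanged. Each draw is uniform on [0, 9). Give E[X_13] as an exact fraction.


X can drop by at most 1 per step and X_0 = 22 > T = 13, so X_t >= 22 − t >= 9 > 0 for every t <= 13: the floor at 0 (the 'and X > 0' condition) never binds. Hence X_13 = X_0 + Σ_{t<13} Y_t with i.i.d. increments Y_t = y(d_t) ∈ {+1, −1, 0}.
Outcome values over d=0..8: [1, 1, 1, -1, -1, -1, -1, -1, -1]
Σy = -3, Σy² = 9, M = 9
μ = -3/9 = -1/3,  σ² = 9/9 − (-1/3)² = 8/9
E[X_13] = 22 + 13·(-1/3) = 53/3

53/3


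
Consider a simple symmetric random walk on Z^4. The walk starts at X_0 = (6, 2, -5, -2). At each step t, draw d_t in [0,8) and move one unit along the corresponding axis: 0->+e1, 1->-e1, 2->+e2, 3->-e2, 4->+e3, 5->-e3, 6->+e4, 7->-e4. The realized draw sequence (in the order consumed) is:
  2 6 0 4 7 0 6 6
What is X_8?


(8, 3, -4, 0)

t=0: X=(6, 2, -5, -2), d=2 → +e2, X_1=(6, 3, -5, -2)
t=1: X=(6, 3, -5, -2), d=6 → +e4, X_2=(6, 3, -5, -1)
t=2: X=(6, 3, -5, -1), d=0 → +e1, X_3=(7, 3, -5, -1)
t=3: X=(7, 3, -5, -1), d=4 → +e3, X_4=(7, 3, -4, -1)
t=4: X=(7, 3, -4, -1), d=7 → -e4, X_5=(7, 3, -4, -2)
t=5: X=(7, 3, -4, -2), d=0 → +e1, X_6=(8, 3, -4, -2)
t=6: X=(8, 3, -4, -2), d=6 → +e4, X_7=(8, 3, -4, -1)
t=7: X=(8, 3, -4, -1), d=6 → +e4, X_8=(8, 3, -4, 0)


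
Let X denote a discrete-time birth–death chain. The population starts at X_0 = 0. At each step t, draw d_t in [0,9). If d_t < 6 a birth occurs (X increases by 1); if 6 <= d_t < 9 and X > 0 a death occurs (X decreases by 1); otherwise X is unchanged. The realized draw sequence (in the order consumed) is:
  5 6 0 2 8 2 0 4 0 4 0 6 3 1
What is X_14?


t=0: X=0, d=5 → birth, X_1=1
t=1: X=1, d=6 → death, X_2=0
t=2: X=0, d=0 → birth, X_3=1
t=3: X=1, d=2 → birth, X_4=2
t=4: X=2, d=8 → death, X_5=1
t=5: X=1, d=2 → birth, X_6=2
t=6: X=2, d=0 → birth, X_7=3
t=7: X=3, d=4 → birth, X_8=4
t=8: X=4, d=0 → birth, X_9=5
t=9: X=5, d=4 → birth, X_10=6
t=10: X=6, d=0 → birth, X_11=7
t=11: X=7, d=6 → death, X_12=6
t=12: X=6, d=3 → birth, X_13=7
t=13: X=7, d=1 → birth, X_14=8

8


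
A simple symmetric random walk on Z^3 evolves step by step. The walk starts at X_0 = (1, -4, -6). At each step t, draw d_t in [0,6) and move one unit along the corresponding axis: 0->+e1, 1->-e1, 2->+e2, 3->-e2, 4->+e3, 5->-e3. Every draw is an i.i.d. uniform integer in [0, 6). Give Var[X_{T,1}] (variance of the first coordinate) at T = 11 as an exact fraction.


11/3

Outcome values over d=0..5: [1, -1, 0, 0, 0, 0]
Σy = 0, Σy² = 2, M = 6
μ = 0/6 = 0,  σ² = 2/6 − (0)² = 1/3
Independent increments: Var[X_11] = 11·σ² = 11·(1/3) = 11/3


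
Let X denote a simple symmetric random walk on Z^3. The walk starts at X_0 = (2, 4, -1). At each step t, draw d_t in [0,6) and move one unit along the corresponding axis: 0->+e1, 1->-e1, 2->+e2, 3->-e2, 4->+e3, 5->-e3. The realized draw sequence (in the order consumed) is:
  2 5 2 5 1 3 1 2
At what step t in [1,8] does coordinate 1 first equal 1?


5

t=0: X=(2, 4, -1), d=2 → +e2, X_1=(2, 5, -1)
t=1: X=(2, 5, -1), d=5 → -e3, X_2=(2, 5, -2)
t=2: X=(2, 5, -2), d=2 → +e2, X_3=(2, 6, -2)
t=3: X=(2, 6, -2), d=5 → -e3, X_4=(2, 6, -3)
t=4: X=(2, 6, -3), d=1 → -e1, X_5=(1, 6, -3)
t=5: X=(1, 6, -3), d=3 → -e2, X_6=(1, 5, -3)
t=6: X=(1, 5, -3), d=1 → -e1, X_7=(0, 5, -3)
t=7: X=(0, 5, -3), d=2 → +e2, X_8=(0, 6, -3)


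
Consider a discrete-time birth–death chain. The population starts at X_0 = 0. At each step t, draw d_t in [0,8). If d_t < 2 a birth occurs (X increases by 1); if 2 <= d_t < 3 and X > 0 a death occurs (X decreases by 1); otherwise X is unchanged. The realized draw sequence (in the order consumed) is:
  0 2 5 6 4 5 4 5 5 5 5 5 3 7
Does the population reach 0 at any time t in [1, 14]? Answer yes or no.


yes

t=0: X=0, d=0 → birth, X_1=1
t=1: X=1, d=2 → death, X_2=0
t=2: X=0, d=5 → hold, X_3=0
t=3: X=0, d=6 → hold, X_4=0
t=4: X=0, d=4 → hold, X_5=0
t=5: X=0, d=5 → hold, X_6=0
t=6: X=0, d=4 → hold, X_7=0
t=7: X=0, d=5 → hold, X_8=0
t=8: X=0, d=5 → hold, X_9=0
t=9: X=0, d=5 → hold, X_10=0
t=10: X=0, d=5 → hold, X_11=0
t=11: X=0, d=5 → hold, X_12=0
t=12: X=0, d=3 → hold, X_13=0
t=13: X=0, d=7 → hold, X_14=0


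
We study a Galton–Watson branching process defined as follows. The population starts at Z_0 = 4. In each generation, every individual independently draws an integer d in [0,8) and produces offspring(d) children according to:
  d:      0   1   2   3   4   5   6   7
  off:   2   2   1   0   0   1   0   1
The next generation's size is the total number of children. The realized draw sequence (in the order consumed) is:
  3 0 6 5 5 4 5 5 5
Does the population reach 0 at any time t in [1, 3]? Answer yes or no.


no

gen 0: Z_0=4, draws=[3, 0, 6, 5], offspring=[0, 2, 0, 1], Z_1=3
gen 1: Z_1=3, draws=[5, 4, 5], offspring=[1, 0, 1], Z_2=2
gen 2: Z_2=2, draws=[5, 5], offspring=[1, 1], Z_3=2


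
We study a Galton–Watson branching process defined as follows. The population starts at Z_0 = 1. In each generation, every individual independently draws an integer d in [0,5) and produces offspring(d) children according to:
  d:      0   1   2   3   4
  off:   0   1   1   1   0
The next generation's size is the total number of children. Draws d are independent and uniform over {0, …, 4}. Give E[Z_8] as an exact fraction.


6561/390625

Outcome values over d=0..4: [0, 1, 1, 1, 0]
Σy = 3, Σy² = 3, M = 5
μ = 3/5 = 3/5,  σ² = 3/5 − (3/5)² = 6/25
E[Z_0] = 1
E[Z_1] = 3/5·E[Z_0] = 3/5
E[Z_2] = 3/5·E[Z_1] = 9/25
E[Z_3] = 3/5·E[Z_2] = 27/125
E[Z_4] = 3/5·E[Z_3] = 81/625
E[Z_5] = 3/5·E[Z_4] = 243/3125
E[Z_6] = 3/5·E[Z_5] = 729/15625
E[Z_7] = 3/5·E[Z_6] = 2187/78125
E[Z_8] = 3/5·E[Z_7] = 6561/390625


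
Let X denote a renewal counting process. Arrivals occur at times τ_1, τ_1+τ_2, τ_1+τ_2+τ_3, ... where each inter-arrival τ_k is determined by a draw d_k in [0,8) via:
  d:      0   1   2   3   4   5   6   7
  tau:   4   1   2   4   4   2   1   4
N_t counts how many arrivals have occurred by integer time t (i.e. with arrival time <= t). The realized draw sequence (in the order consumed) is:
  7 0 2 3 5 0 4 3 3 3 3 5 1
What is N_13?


3

draw d_1=7: τ_1=4, arrival time A_1=4
draw d_2=0: τ_2=4, arrival time A_2=8
draw d_3=2: τ_3=2, arrival time A_3=10
draw d_4=3: τ_4=4, arrival time A_4=14
draw d_5=5: τ_5=2, arrival time A_5=16
draw d_6=0: τ_6=4, arrival time A_6=20
draw d_7=4: τ_7=4, arrival time A_7=24
draw d_8=3: τ_8=4, arrival time A_8=28
draw d_9=3: τ_9=4, arrival time A_9=32
draw d_10=3: τ_10=4, arrival time A_10=36
draw d_11=3: τ_11=4, arrival time A_11=40
draw d_12=5: τ_12=2, arrival time A_12=42
draw d_13=1: τ_13=1, arrival time A_13=43
N_t over t=0..13: 0:0 1:0 2:0 3:0 4:1 5:1 6:1 7:1 8:2 9:2 10:3 11:3 12:3 13:3


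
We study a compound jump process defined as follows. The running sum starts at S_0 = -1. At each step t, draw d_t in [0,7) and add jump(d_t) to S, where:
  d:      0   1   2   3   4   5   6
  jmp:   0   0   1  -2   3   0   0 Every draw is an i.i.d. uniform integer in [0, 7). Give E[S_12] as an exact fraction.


Outcome values over d=0..6: [0, 0, 1, -2, 3, 0, 0]
Σy = 2, Σy² = 14, M = 7
μ = 2/7 = 2/7,  σ² = 14/7 − (2/7)² = 94/49
E[S_12] = -1 + 12·(2/7) = 17/7

17/7


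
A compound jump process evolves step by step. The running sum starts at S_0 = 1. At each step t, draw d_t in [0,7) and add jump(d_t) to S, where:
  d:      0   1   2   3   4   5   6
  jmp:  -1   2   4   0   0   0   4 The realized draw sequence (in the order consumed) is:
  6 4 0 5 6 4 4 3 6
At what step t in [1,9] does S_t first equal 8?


t=0: S=1, d=6, jump=4, S_1=5
t=1: S=5, d=4, jump=0, S_2=5
t=2: S=5, d=0, jump=-1, S_3=4
t=3: S=4, d=5, jump=0, S_4=4
t=4: S=4, d=6, jump=4, S_5=8
t=5: S=8, d=4, jump=0, S_6=8
t=6: S=8, d=4, jump=0, S_7=8
t=7: S=8, d=3, jump=0, S_8=8
t=8: S=8, d=6, jump=4, S_9=12

5


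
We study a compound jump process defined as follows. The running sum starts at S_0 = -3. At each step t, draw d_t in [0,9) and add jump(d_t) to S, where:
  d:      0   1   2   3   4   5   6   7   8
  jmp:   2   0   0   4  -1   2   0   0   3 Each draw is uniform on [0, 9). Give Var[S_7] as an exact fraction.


Outcome values over d=0..8: [2, 0, 0, 4, -1, 2, 0, 0, 3]
Σy = 10, Σy² = 34, M = 9
μ = 10/9 = 10/9,  σ² = 34/9 − (10/9)² = 206/81
Independent increments: Var[S_7] = 7·σ² = 7·(206/81) = 1442/81

1442/81


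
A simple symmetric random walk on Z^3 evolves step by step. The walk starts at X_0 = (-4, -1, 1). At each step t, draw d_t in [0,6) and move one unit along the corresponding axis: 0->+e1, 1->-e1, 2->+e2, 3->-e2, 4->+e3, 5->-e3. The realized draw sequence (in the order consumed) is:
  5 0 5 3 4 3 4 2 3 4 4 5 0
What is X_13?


(-2, -3, 2)

t=0: X=(-4, -1, 1), d=5 → -e3, X_1=(-4, -1, 0)
t=1: X=(-4, -1, 0), d=0 → +e1, X_2=(-3, -1, 0)
t=2: X=(-3, -1, 0), d=5 → -e3, X_3=(-3, -1, -1)
t=3: X=(-3, -1, -1), d=3 → -e2, X_4=(-3, -2, -1)
t=4: X=(-3, -2, -1), d=4 → +e3, X_5=(-3, -2, 0)
t=5: X=(-3, -2, 0), d=3 → -e2, X_6=(-3, -3, 0)
t=6: X=(-3, -3, 0), d=4 → +e3, X_7=(-3, -3, 1)
t=7: X=(-3, -3, 1), d=2 → +e2, X_8=(-3, -2, 1)
t=8: X=(-3, -2, 1), d=3 → -e2, X_9=(-3, -3, 1)
t=9: X=(-3, -3, 1), d=4 → +e3, X_10=(-3, -3, 2)
t=10: X=(-3, -3, 2), d=4 → +e3, X_11=(-3, -3, 3)
t=11: X=(-3, -3, 3), d=5 → -e3, X_12=(-3, -3, 2)
t=12: X=(-3, -3, 2), d=0 → +e1, X_13=(-2, -3, 2)


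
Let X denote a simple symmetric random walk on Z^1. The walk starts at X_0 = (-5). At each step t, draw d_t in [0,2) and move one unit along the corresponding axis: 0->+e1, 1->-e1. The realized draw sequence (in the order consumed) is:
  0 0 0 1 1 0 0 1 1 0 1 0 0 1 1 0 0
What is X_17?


t=0: X=(-5), d=0 → +e1, X_1=(-4)
t=1: X=(-4), d=0 → +e1, X_2=(-3)
t=2: X=(-3), d=0 → +e1, X_3=(-2)
t=3: X=(-2), d=1 → -e1, X_4=(-3)
t=4: X=(-3), d=1 → -e1, X_5=(-4)
t=5: X=(-4), d=0 → +e1, X_6=(-3)
t=6: X=(-3), d=0 → +e1, X_7=(-2)
t=7: X=(-2), d=1 → -e1, X_8=(-3)
t=8: X=(-3), d=1 → -e1, X_9=(-4)
t=9: X=(-4), d=0 → +e1, X_10=(-3)
t=10: X=(-3), d=1 → -e1, X_11=(-4)
t=11: X=(-4), d=0 → +e1, X_12=(-3)
t=12: X=(-3), d=0 → +e1, X_13=(-2)
t=13: X=(-2), d=1 → -e1, X_14=(-3)
t=14: X=(-3), d=1 → -e1, X_15=(-4)
t=15: X=(-4), d=0 → +e1, X_16=(-3)
t=16: X=(-3), d=0 → +e1, X_17=(-2)

(-2)


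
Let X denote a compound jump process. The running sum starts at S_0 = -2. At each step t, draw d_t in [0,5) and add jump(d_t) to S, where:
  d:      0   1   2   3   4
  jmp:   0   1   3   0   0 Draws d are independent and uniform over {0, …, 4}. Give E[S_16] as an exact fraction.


54/5

Outcome values over d=0..4: [0, 1, 3, 0, 0]
Σy = 4, Σy² = 10, M = 5
μ = 4/5 = 4/5,  σ² = 10/5 − (4/5)² = 34/25
E[S_16] = -2 + 16·(4/5) = 54/5


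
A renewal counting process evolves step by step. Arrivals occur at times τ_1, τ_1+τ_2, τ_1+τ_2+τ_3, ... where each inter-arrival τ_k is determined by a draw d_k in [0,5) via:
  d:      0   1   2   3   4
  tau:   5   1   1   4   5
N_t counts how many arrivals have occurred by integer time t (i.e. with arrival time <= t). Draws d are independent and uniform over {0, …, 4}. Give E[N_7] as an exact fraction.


162873/78125

Inter-arrival values over d=0..4: [5, 1, 1, 4, 5]
Each d has probability 1/5, so the pmf of τ is: f(1) = 2/5, f(4) = 1/5, f(5) = 2/5
Renewal equation for m(n) = E[N_n]: condition on τ_1 = k (if k <= n, one arrival plus a fresh copy on the remaining n−k steps): m(n) = F(n) + Σ_{k<=n} f(k)·m(n−k), where F(n) = P(τ <= n) and m(0) = 0
m(1) = F(1) = 2/5
m(2) = F(2) + f(1)·m(1) = 2/5 + 2/5·2/5 = 14/25
m(3) = F(3) + f(1)·m(2) = 2/5 + 2/5·14/25 = 78/125
m(4) = F(4) + f(1)·m(3) = 3/5 + 2/5·78/125 = 531/625
m(5) = F(5) + f(1)·m(4) + f(4)·m(1) = 1 + 2/5·531/625 + 1/5·2/5 = 4437/3125
m(6) = F(6) + f(1)·m(5) + f(4)·m(2) + f(5)·m(1) = 1 + 2/5·4437/3125 + 1/5·14/25 + 2/5·2/5 = 28749/15625
m(7) = F(7) + f(1)·m(6) + f(4)·m(3) + f(5)·m(2) = 1 + 2/5·28749/15625 + 1/5·78/125 + 2/5·14/25 = 162873/78125
E[N_7] = m(7) = 162873/78125


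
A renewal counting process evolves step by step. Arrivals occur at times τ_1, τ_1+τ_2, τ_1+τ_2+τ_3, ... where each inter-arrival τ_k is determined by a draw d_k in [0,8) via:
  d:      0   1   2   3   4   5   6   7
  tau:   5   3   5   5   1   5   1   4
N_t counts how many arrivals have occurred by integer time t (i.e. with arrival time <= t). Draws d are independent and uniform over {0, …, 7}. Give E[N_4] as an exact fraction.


165/256

Inter-arrival values over d=0..7: [5, 3, 5, 5, 1, 5, 1, 4]
Each d has probability 1/8, so the pmf of τ is: f(1) = 1/4, f(3) = 1/8, f(4) = 1/8, f(5) = 1/2
Renewal equation for m(n) = E[N_n]: condition on τ_1 = k (if k <= n, one arrival plus a fresh copy on the remaining n−k steps): m(n) = F(n) + Σ_{k<=n} f(k)·m(n−k), where F(n) = P(τ <= n) and m(0) = 0
m(1) = F(1) = 1/4
m(2) = F(2) + f(1)·m(1) = 1/4 + 1/4·1/4 = 5/16
m(3) = F(3) + f(1)·m(2) = 3/8 + 1/4·5/16 = 29/64
m(4) = F(4) + f(1)·m(3) + f(3)·m(1) = 1/2 + 1/4·29/64 + 1/8·1/4 = 165/256
E[N_4] = m(4) = 165/256


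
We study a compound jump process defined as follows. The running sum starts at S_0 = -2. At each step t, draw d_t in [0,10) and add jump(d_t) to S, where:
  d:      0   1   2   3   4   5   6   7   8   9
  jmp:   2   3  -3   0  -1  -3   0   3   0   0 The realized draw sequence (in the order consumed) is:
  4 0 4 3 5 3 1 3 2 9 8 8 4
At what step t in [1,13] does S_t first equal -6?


13

t=0: S=-2, d=4, jump=-1, S_1=-3
t=1: S=-3, d=0, jump=2, S_2=-1
t=2: S=-1, d=4, jump=-1, S_3=-2
t=3: S=-2, d=3, jump=0, S_4=-2
t=4: S=-2, d=5, jump=-3, S_5=-5
t=5: S=-5, d=3, jump=0, S_6=-5
t=6: S=-5, d=1, jump=3, S_7=-2
t=7: S=-2, d=3, jump=0, S_8=-2
t=8: S=-2, d=2, jump=-3, S_9=-5
t=9: S=-5, d=9, jump=0, S_10=-5
t=10: S=-5, d=8, jump=0, S_11=-5
t=11: S=-5, d=8, jump=0, S_12=-5
t=12: S=-5, d=4, jump=-1, S_13=-6


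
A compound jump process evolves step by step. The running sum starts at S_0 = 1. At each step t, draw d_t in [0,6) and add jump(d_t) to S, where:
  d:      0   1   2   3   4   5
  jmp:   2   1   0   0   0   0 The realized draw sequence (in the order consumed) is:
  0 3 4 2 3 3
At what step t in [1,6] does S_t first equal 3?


1

t=0: S=1, d=0, jump=2, S_1=3
t=1: S=3, d=3, jump=0, S_2=3
t=2: S=3, d=4, jump=0, S_3=3
t=3: S=3, d=2, jump=0, S_4=3
t=4: S=3, d=3, jump=0, S_5=3
t=5: S=3, d=3, jump=0, S_6=3


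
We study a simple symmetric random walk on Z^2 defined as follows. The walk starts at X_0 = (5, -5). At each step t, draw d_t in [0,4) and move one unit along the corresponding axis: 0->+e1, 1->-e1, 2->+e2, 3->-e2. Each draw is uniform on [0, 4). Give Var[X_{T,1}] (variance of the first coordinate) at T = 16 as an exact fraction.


Outcome values over d=0..3: [1, -1, 0, 0]
Σy = 0, Σy² = 2, M = 4
μ = 0/4 = 0,  σ² = 2/4 − (0)² = 1/2
Independent increments: Var[X_16] = 16·σ² = 16·(1/2) = 8

8


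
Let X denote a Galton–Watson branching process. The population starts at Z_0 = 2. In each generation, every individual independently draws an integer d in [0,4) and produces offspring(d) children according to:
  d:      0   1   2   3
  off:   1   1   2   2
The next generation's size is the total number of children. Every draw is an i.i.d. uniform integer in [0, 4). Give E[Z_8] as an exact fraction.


Outcome values over d=0..3: [1, 1, 2, 2]
Σy = 6, Σy² = 10, M = 4
μ = 6/4 = 3/2,  σ² = 10/4 − (3/2)² = 1/4
E[Z_0] = 2
E[Z_1] = 3/2·E[Z_0] = 3
E[Z_2] = 3/2·E[Z_1] = 9/2
E[Z_3] = 3/2·E[Z_2] = 27/4
E[Z_4] = 3/2·E[Z_3] = 81/8
E[Z_5] = 3/2·E[Z_4] = 243/16
E[Z_6] = 3/2·E[Z_5] = 729/32
E[Z_7] = 3/2·E[Z_6] = 2187/64
E[Z_8] = 3/2·E[Z_7] = 6561/128

6561/128


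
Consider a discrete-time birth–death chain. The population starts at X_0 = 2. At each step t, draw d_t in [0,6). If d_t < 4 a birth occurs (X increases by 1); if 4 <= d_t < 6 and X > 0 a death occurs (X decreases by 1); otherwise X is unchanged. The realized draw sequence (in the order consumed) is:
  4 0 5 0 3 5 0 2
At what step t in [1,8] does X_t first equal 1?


1

t=0: X=2, d=4 → death, X_1=1
t=1: X=1, d=0 → birth, X_2=2
t=2: X=2, d=5 → death, X_3=1
t=3: X=1, d=0 → birth, X_4=2
t=4: X=2, d=3 → birth, X_5=3
t=5: X=3, d=5 → death, X_6=2
t=6: X=2, d=0 → birth, X_7=3
t=7: X=3, d=2 → birth, X_8=4


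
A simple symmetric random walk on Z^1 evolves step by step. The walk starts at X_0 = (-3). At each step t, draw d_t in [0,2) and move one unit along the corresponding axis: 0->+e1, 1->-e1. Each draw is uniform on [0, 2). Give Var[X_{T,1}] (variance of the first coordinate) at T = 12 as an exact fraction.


12

Outcome values over d=0..1: [1, -1]
Σy = 0, Σy² = 2, M = 2
μ = 0/2 = 0,  σ² = 2/2 − (0)² = 1
Independent increments: Var[X_12] = 12·σ² = 12·(1) = 12


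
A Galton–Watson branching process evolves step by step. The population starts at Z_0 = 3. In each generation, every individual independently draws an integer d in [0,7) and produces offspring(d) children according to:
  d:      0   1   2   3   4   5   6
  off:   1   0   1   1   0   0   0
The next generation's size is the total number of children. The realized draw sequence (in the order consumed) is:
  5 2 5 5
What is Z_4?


0

gen 0: Z_0=3, draws=[5, 2, 5], offspring=[0, 1, 0], Z_1=1
gen 1: Z_1=1, draws=[5], offspring=[0], Z_2=0
gen 2: Z_2=0, draws=[], offspring=[], Z_3=0
gen 3: Z_3=0, draws=[], offspring=[], Z_4=0


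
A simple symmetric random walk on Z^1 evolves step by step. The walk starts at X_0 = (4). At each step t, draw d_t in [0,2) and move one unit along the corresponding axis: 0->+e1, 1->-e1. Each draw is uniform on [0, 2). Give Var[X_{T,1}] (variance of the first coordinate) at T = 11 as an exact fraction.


Outcome values over d=0..1: [1, -1]
Σy = 0, Σy² = 2, M = 2
μ = 0/2 = 0,  σ² = 2/2 − (0)² = 1
Independent increments: Var[X_11] = 11·σ² = 11·(1) = 11

11


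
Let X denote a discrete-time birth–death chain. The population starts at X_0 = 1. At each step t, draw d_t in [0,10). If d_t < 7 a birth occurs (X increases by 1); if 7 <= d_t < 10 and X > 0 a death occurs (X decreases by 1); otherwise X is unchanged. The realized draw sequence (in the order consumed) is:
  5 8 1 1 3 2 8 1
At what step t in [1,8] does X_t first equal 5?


t=0: X=1, d=5 → birth, X_1=2
t=1: X=2, d=8 → death, X_2=1
t=2: X=1, d=1 → birth, X_3=2
t=3: X=2, d=1 → birth, X_4=3
t=4: X=3, d=3 → birth, X_5=4
t=5: X=4, d=2 → birth, X_6=5
t=6: X=5, d=8 → death, X_7=4
t=7: X=4, d=1 → birth, X_8=5

6


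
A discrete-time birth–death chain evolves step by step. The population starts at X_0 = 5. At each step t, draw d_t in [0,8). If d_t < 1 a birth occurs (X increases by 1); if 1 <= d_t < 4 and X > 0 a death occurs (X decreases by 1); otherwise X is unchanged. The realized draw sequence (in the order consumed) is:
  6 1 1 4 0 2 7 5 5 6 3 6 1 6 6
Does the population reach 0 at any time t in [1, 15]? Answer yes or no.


no

t=0: X=5, d=6 → hold, X_1=5
t=1: X=5, d=1 → death, X_2=4
t=2: X=4, d=1 → death, X_3=3
t=3: X=3, d=4 → hold, X_4=3
t=4: X=3, d=0 → birth, X_5=4
t=5: X=4, d=2 → death, X_6=3
t=6: X=3, d=7 → hold, X_7=3
t=7: X=3, d=5 → hold, X_8=3
t=8: X=3, d=5 → hold, X_9=3
t=9: X=3, d=6 → hold, X_10=3
t=10: X=3, d=3 → death, X_11=2
t=11: X=2, d=6 → hold, X_12=2
t=12: X=2, d=1 → death, X_13=1
t=13: X=1, d=6 → hold, X_14=1
t=14: X=1, d=6 → hold, X_15=1


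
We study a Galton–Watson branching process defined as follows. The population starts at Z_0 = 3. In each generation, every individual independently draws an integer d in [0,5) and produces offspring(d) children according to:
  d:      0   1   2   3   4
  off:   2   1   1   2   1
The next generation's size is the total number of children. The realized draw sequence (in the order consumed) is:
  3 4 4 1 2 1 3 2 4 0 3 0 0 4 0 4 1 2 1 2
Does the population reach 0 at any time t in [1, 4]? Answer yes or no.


gen 0: Z_0=3, draws=[3, 4, 4], offspring=[2, 1, 1], Z_1=4
gen 1: Z_1=4, draws=[1, 2, 1, 3], offspring=[1, 1, 1, 2], Z_2=5
gen 2: Z_2=5, draws=[2, 4, 0, 3, 0], offspring=[1, 1, 2, 2, 2], Z_3=8
gen 3: Z_3=8, draws=[0, 4, 0, 4, 1, 2, 1, 2], offspring=[2, 1, 2, 1, 1, 1, 1, 1], Z_4=10

no


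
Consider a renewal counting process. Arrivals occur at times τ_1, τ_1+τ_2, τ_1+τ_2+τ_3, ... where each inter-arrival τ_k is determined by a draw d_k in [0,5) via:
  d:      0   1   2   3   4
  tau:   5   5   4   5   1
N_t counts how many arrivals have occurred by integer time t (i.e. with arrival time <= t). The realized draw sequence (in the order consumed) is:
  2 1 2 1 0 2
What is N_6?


draw d_1=2: τ_1=4, arrival time A_1=4
draw d_2=1: τ_2=5, arrival time A_2=9
draw d_3=2: τ_3=4, arrival time A_3=13
draw d_4=1: τ_4=5, arrival time A_4=18
draw d_5=0: τ_5=5, arrival time A_5=23
draw d_6=2: τ_6=4, arrival time A_6=27
N_t over t=0..6: 0:0 1:0 2:0 3:0 4:1 5:1 6:1

1


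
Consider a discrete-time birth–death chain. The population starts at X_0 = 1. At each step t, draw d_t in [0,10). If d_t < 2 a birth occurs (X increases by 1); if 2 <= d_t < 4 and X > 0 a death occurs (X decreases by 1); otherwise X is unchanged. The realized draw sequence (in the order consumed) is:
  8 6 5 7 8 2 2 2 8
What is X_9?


0

t=0: X=1, d=8 → hold, X_1=1
t=1: X=1, d=6 → hold, X_2=1
t=2: X=1, d=5 → hold, X_3=1
t=3: X=1, d=7 → hold, X_4=1
t=4: X=1, d=8 → hold, X_5=1
t=5: X=1, d=2 → death, X_6=0
t=6: X=0, d=2 → hold, X_7=0
t=7: X=0, d=2 → hold, X_8=0
t=8: X=0, d=8 → hold, X_9=0


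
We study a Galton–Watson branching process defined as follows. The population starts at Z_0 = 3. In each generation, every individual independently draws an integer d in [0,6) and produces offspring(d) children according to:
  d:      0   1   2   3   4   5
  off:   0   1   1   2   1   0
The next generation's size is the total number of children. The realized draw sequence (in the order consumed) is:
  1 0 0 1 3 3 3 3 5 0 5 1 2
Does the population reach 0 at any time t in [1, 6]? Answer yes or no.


gen 0: Z_0=3, draws=[1, 0, 0], offspring=[1, 0, 0], Z_1=1
gen 1: Z_1=1, draws=[1], offspring=[1], Z_2=1
gen 2: Z_2=1, draws=[3], offspring=[2], Z_3=2
gen 3: Z_3=2, draws=[3, 3], offspring=[2, 2], Z_4=4
gen 4: Z_4=4, draws=[3, 5, 0, 5], offspring=[2, 0, 0, 0], Z_5=2
gen 5: Z_5=2, draws=[1, 2], offspring=[1, 1], Z_6=2

no


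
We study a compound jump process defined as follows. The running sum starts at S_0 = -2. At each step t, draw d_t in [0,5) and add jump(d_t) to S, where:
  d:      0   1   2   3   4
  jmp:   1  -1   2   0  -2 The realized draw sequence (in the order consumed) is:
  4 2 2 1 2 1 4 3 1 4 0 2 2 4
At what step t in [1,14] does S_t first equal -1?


t=0: S=-2, d=4, jump=-2, S_1=-4
t=1: S=-4, d=2, jump=2, S_2=-2
t=2: S=-2, d=2, jump=2, S_3=0
t=3: S=0, d=1, jump=-1, S_4=-1
t=4: S=-1, d=2, jump=2, S_5=1
t=5: S=1, d=1, jump=-1, S_6=0
t=6: S=0, d=4, jump=-2, S_7=-2
t=7: S=-2, d=3, jump=0, S_8=-2
t=8: S=-2, d=1, jump=-1, S_9=-3
t=9: S=-3, d=4, jump=-2, S_10=-5
t=10: S=-5, d=0, jump=1, S_11=-4
t=11: S=-4, d=2, jump=2, S_12=-2
t=12: S=-2, d=2, jump=2, S_13=0
t=13: S=0, d=4, jump=-2, S_14=-2

4
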